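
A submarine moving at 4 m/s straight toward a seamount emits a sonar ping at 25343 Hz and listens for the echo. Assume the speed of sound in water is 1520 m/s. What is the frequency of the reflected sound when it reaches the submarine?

The seamount receives the sound from a moving source: f₁ = f₀ · v/(v − v_e) = 25343 × 1520/1516 ≈ 25410 Hz.
On the return leg the submarine is a moving observer: f₂ = f₁ · (v + v_e)/v = 25410 × 1524/1520 ≈ 25477 Hz.

25477 Hz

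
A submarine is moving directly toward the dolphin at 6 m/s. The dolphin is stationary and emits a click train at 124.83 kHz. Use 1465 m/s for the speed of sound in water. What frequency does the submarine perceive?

Moving observer, stationary source: f' = f · (v + v_o)/v.
f' = 124.83 × (1465 + 6)/1465 = 124.83 × 1471/1465 ≈ 125.3 kHz.

125.3 kHz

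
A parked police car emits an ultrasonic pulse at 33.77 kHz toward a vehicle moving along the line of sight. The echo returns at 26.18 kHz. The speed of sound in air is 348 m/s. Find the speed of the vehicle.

Double Doppler shift off a moving reflector: f₂ = f₀ · (v + u)/(v − u) (u > 0 toward emitter).
Rearranging, u = v · (f₂ − f₀)/(f₂ + f₀) = 348 × -7.59/59.95 ≈ -44 m/s.
So the vehicle is moving at 44 m/s away from the emitter.

44 m/s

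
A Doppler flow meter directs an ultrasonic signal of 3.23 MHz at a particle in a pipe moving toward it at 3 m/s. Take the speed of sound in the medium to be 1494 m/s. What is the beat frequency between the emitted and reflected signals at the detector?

The particle in a pipe first receives the wave as a moving observer: f₁ = f₀ · (v + u)/v = 3.23 × (1494 + 3)/1494 ≈ 3.23649 MHz.
The reflection then acts as a moving source: f₂ = f₁ · v/(v − u) ≈ 3.24300 MHz.
Beat frequency (with f₀ = 3230000 Hz): |f₂ − f₀| = 2u·f₀/(v − u) = 2 × 3 × 3230000/1491 ≈ 12998 Hz.

12998 Hz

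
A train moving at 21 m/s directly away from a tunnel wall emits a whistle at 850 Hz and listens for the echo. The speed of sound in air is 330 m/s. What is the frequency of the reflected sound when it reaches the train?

The tunnel wall receives the sound from a moving source: f₁ = f₀ · v/(v + v_e) = 850 × 330/351 ≈ 799 Hz.
On the return leg the train is a moving observer: f₂ = f₁ · (v − v_e)/v = 799 × 309/330 ≈ 748 Hz.
Equivalently f₂ = f₀ · (v − v_e)/(v + v_e).

748 Hz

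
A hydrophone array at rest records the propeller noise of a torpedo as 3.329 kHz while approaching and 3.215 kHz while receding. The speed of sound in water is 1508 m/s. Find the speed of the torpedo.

f₁/f₂ = (v + v_s)/(v − v_s), so v_s = v · (f₁ − f₂)/(f₁ + f₂).
v_s = 1508 × (3.329 − 3.215)/(3.329 + 3.215) = 1508 × 0.114/6.544 ≈ 26 m/s.

26 m/s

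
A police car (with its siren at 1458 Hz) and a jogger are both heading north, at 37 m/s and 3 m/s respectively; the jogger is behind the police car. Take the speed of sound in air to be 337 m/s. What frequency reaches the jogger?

The jogger is behind, so the police car is moving away from it while the jogger is moving toward the police car.
With source receding and observer approaching, f' = f · (v + v_o)/(v + v_s).
f' = 1458 × (337 + 3)/(337 + 37) = 1458 × 340/374 ≈ 1325 Hz.

1325 Hz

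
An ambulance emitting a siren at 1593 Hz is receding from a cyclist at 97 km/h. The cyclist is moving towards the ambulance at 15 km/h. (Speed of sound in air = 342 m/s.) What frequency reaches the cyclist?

1495 Hz

97 km/h = 26.94 m/s; 15 km/h = 4.167 m/s.
With source receding and observer approaching, f' = f · (v + v_o)/(v + v_s).
f' = 1593 × (342 + 4.167)/(342 + 26.94) = 1593 × 346.17/368.94 ≈ 1495 Hz.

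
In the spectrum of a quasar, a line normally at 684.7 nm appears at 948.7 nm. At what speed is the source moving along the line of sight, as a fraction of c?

λ'/λ₀ = 1.3856 > 1 (redshift), so the source is receding.
λ'/λ₀ = √((1 + β)/(1 − β)) for a receding source ⇒ β = (r² − 1)/(r² + 1) with r = λ'/λ₀.
β = (1.9198 − 1)/(1.9198 + 1) ≈ 0.315.

0.315c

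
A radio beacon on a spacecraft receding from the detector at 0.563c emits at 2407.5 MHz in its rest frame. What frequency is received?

Relativistic Doppler for frequency: f' = f₀ · √((1 − β)/(1 + β)).
f' = 2407.5 × √(0.4370/1.5630) = 2407.5 × 0.52876 ≈ 1273.0 MHz.

1273.0 MHz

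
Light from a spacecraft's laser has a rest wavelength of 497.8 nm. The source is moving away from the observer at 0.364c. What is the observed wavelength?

Relativistic Doppler for wavelength: λ' = λ₀ · √((1 + β)/(1 − β)).
λ' = 497.8 × √(1.3640/0.6360) = 497.8 × 1.46446 ≈ 729.0 nm.

729.0 nm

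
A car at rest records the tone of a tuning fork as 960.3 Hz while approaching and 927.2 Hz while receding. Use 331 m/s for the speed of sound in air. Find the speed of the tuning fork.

5.8 m/s

f₁/f₂ = (v + v_s)/(v − v_s), so v_s = v · (f₁ − f₂)/(f₁ + f₂).
v_s = 331 × (960.3 − 927.2)/(960.3 + 927.2) = 331 × 33.1/1887.5 ≈ 5.8 m/s.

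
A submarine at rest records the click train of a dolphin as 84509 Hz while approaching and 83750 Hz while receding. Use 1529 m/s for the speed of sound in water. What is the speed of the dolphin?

6.9 m/s

f₁/f₂ = (v + v_s)/(v − v_s), so v_s = v · (f₁ − f₂)/(f₁ + f₂).
v_s = 1529 × (84509 − 83750)/(84509 + 83750) = 1529 × 759/168259 ≈ 6.9 m/s.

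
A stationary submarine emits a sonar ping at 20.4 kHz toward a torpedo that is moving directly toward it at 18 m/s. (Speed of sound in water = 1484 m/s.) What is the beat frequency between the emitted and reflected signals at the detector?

501 Hz

At the torpedo (a moving observer), f₁ = f₀ · (v + u)/v = 20.4 × 1502/1484 ≈ 20.647 kHz.
On reflection it acts as a source moving toward the stationary detector: f₂ = f₁ · v/(v − u) = 20.647 × 1484/1466 ≈ 20.901 kHz.
Equivalently f₂ = f₀ · (v + u)/(v − u).
Beat frequency (with f₀ = 20400 Hz): |f₂ − f₀| = 2u·f₀/(v − u) = 2 × 18 × 20400/1466 ≈ 501 Hz.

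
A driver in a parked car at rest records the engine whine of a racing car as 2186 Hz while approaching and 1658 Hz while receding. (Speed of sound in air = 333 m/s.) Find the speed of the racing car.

46 m/s

f₁/f₂ = (v + v_s)/(v − v_s), so v_s = v · (f₁ − f₂)/(f₁ + f₂).
v_s = 333 × (2186 − 1658)/(2186 + 1658) = 333 × 528/3844 ≈ 46 m/s.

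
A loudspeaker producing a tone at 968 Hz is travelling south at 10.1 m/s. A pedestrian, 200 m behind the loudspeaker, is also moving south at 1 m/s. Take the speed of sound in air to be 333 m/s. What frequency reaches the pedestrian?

942 Hz

The pedestrian is behind, so the loudspeaker is moving away from it while the pedestrian is moving toward the loudspeaker.
With source receding and observer approaching, f' = f · (v + v_o)/(v + v_s).
f' = 968 × (333 + 1)/(333 + 10.1) = 968 × 334/343.1 ≈ 942 Hz.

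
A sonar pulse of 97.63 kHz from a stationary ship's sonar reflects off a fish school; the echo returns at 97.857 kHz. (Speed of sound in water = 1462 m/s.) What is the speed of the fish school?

1.70 m/s

Double Doppler shift off a moving reflector: f₂ = f₀ · (v + u)/(v − u) (u > 0 toward emitter).
Rearranging, u = v · (f₂ − f₀)/(f₂ + f₀) = 1462 × 0.227/195.487 ≈ 1.70 m/s.
So the fish school is moving at 1.70 m/s toward the emitter.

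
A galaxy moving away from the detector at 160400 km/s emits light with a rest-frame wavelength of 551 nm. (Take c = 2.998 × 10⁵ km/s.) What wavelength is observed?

1001.1 nm

β = v/c = 160400/299800 = 0.5350.
Relativistic Doppler for wavelength: λ' = λ₀ · √((1 + β)/(1 − β)).
λ' = 551 × √(1.5350/0.4650) = 551 × 1.81695 ≈ 1001.1 nm.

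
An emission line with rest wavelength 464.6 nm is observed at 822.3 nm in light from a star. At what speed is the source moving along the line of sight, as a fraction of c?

λ'/λ₀ = 1.7699 > 1 (redshift), so the source is receding.
λ'/λ₀ = √((1 + β)/(1 − β)) for a receding source ⇒ β = (r² − 1)/(r² + 1) with r = λ'/λ₀.
β = (3.1326 − 1)/(3.1326 + 1) ≈ 0.516.

0.516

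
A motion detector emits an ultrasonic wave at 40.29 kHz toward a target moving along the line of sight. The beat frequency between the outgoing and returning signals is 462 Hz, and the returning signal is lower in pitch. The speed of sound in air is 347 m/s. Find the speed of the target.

Double Doppler shift off a moving reflector: f₂ = f₀ · (v + u)/(v − u) (u > 0 toward emitter).
Returning signal is lower, so f₂ = f₀ − Δf = 40290 − 462 = 39828 Hz.
Rearranging, u = v · (f₂ − f₀)/(f₂ + f₀) = 347 × -462/80118 ≈ -2.00 m/s.
So the target is moving at 2.00 m/s away from the emitter.

2.00 m/s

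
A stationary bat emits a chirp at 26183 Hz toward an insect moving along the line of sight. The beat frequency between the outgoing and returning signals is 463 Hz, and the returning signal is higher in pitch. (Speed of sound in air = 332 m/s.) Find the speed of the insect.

2.91 m/s

Double Doppler shift off a moving reflector: f₂ = f₀ · (v + u)/(v − u) (u > 0 toward emitter).
Returning signal is higher, so f₂ = f₀ + Δf = 26183 + 463 = 26646 Hz.
Rearranging, u = v · (f₂ − f₀)/(f₂ + f₀) = 332 × 463/52829 ≈ 2.91 m/s.
So the insect is moving at 2.91 m/s toward the emitter.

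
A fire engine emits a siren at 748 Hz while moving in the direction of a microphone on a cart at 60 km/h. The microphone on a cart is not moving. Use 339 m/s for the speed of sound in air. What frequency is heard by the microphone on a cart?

787 Hz

60 km/h = 16.67 m/s.
Moving source, stationary observer: f' = f · v/(v − v_s) since the source is approaching.
f' = 748 × 339/(339 − 16.67) = 748 × 339/322.3 ≈ 787 Hz.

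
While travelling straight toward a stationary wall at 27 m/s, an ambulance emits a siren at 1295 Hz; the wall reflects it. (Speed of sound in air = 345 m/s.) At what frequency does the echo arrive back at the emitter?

The wall receives the sound from a moving source: f₁ = f₀ · v/(v − v_e) = 1295 × 345/318 ≈ 1405 Hz.
On the return leg the ambulance is a moving observer: f₂ = f₁ · (v + v_e)/v = 1405 × 372/345 ≈ 1515 Hz.
Equivalently f₂ = f₀ · (v + v_e)/(v − v_e).

1515 Hz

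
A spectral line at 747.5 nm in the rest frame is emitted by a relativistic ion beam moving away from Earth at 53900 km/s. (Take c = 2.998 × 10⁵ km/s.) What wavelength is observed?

β = v/c = 53900/299800 = 0.1798.
Relativistic Doppler for wavelength: λ' = λ₀ · √((1 + β)/(1 − β)).
λ' = 747.5 × √(1.1798/0.8202) = 747.5 × 1.19933 ≈ 896.5 nm.

896.5 nm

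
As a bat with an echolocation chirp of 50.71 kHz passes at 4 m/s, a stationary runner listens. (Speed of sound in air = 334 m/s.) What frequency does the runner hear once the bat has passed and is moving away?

50.1 kHz

Receding: f₂ = f · v/(v + v_s) = 50.71 × 334/338 ≈ 50.1 kHz.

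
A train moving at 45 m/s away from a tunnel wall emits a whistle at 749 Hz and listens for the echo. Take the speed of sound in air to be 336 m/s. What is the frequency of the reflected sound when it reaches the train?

The tunnel wall receives the sound from a moving source: f₁ = f₀ · v/(v + v_e) = 749 × 336/381 ≈ 661 Hz.
On the return leg the train is a moving observer: f₂ = f₁ · (v − v_e)/v = 661 × 291/336 ≈ 572 Hz.

572 Hz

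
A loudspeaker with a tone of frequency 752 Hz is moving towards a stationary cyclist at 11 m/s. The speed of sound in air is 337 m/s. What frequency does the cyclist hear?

777 Hz

With the source moving toward a stationary observer, f' = f · v/(v − v_s).
f' = 752 × 337/(337 − 11) = 752 × 337/326 ≈ 777 Hz.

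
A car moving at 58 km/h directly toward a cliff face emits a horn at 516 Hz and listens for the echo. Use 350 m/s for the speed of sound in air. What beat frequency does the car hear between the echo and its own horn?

49.8 Hz

58 km/h = 16.11 m/s.
The cliff face receives the sound from a moving source: f₁ = f₀ · v/(v − v_e) = 516 × 350/333.89 ≈ 540.9 Hz.
On the return leg the car is a moving observer: f₂ = f₁ · (v + v_e)/v = 540.9 × 366.11/350 ≈ 565.8 Hz.
Equivalently f₂ = f₀ · (v + v_e)/(v − v_e).
Beat against the emitted tone: |f₂ − f₀| = 2v_e·f₀/(v − v_e) = 2 × 16.11 × 516/333.89 ≈ 49.8 Hz.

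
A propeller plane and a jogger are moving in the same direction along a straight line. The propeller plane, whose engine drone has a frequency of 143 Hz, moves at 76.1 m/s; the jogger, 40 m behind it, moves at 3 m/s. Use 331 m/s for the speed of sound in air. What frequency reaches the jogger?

117 Hz

The jogger is behind, so the propeller plane is moving away from it while the jogger is moving toward the propeller plane.
General Doppler shift: f' = f · (v + v_o)/(v + v_s).
f' = 143 × (331 + 3)/(331 + 76.1) = 143 × 334/407.1 ≈ 117 Hz.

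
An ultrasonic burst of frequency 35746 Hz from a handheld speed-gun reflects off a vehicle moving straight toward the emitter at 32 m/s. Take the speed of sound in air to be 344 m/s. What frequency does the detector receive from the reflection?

The vehicle first receives the wave as a moving observer: f₁ = f₀ · (v + u)/v = 35746 × (344 + 32)/344 ≈ 39071 Hz.
On reflection it acts as a source moving toward the stationary detector: f₂ = f₁ · v/(v − u) = 39071 × 344/312 ≈ 43079 Hz.
Equivalently f₂ = f₀ · (v + u)/(v − u).

43079 Hz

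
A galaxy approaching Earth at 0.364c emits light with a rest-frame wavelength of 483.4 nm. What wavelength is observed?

330.1 nm

Relativistic Doppler for wavelength: λ' = λ₀ · √((1 − β)/(1 + β)).
λ' = 483.4 × √(0.6360/1.3640) = 483.4 × 0.68284 ≈ 330.1 nm.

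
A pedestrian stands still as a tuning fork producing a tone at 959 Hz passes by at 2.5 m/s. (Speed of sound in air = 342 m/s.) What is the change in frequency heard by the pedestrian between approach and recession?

14.0 Hz

Approaching: f₁ = f · v/(v − v_s) = 959 × 342/339.5 ≈ 966.1 Hz.
Receding: f₂ = f · v/(v + v_s) = 959 × 342/344.5 ≈ 952.0 Hz.
Drop: f₁ − f₂ = 2f·v·v_s/(v² − v_s²) = 2 × 959 × 342 × 2.5/(342² − 2.5²) ≈ 14.0 Hz.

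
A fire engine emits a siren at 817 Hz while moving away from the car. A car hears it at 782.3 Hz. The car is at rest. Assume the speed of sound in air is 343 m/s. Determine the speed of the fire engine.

15.2 m/s

f' = f · v/(v + v_s) ⇒ v_s = v · |1 − f/f'|.
v_s = 343 × |1 − 817/782.3| = 343 × 0.04436 ≈ 15.2 m/s.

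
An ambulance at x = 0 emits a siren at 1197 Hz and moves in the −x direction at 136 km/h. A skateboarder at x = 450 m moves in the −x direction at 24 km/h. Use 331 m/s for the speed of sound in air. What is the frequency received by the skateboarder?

1096 Hz

136 km/h = 37.78 m/s; 24 km/h = 6.667 m/s.
The observer lies on the +x side, so the source is heading away from the observer and the observer is heading toward the source.
General Doppler shift: f' = f · (v + v_o)/(v + v_s).
f' = 1197 × (331 + 6.667)/(331 + 37.78) = 1197 × 337.67/368.78 ≈ 1096 Hz.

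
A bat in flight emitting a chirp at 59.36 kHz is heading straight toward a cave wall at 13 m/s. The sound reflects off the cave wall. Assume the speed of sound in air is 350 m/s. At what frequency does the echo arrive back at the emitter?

63.9 kHz

The cave wall receives the sound from a moving source: f₁ = f₀ · v/(v − v_e) = 59.36 × 350/337 ≈ 61.6 kHz.
On the return leg the bat in flight is a moving observer: f₂ = f₁ · (v + v_e)/v = 61.6 × 363/350 ≈ 63.9 kHz.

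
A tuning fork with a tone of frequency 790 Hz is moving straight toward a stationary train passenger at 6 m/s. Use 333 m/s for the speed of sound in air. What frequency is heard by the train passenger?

Only the source moves, toward the listener, so f' = f · v/(v − v_s).
f' = 790 × 333/(333 − 6) = 790 × 333/327 ≈ 804 Hz.

804 Hz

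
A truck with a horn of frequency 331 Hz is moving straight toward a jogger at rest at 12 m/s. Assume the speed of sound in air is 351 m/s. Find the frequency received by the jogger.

Moving source, stationary observer: f' = f · v/(v − v_s) since the source is approaching.
f' = 331 × 351/(351 − 12) = 331 × 351/339 ≈ 343 Hz.

343 Hz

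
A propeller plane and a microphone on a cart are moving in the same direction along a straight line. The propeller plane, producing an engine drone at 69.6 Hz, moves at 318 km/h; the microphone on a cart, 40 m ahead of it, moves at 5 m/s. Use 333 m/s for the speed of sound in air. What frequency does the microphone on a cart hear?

318 km/h = 88.33 m/s.
The microphone on a cart is ahead, so the propeller plane is moving toward it while the microphone on a cart is moving away from the propeller plane.
Both move, so f' = f · (v − v_o)/(v − v_s).
f' = 69.6 × (333 − 5)/(333 − 88.33) = 69.6 × 328/244.67 ≈ 93 Hz.

93 Hz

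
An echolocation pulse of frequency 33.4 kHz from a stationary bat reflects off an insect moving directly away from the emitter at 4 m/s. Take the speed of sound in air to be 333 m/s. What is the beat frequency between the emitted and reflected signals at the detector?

793 Hz

The insect first receives the wave as a moving observer: f₁ = f₀ · (v − u)/v = 33.4 × (333 − 4)/333 ≈ 32.999 kHz.
The reflection then acts as a moving source: f₂ = f₁ · v/(v + u) ≈ 32.607 kHz.
Beat frequency (with f₀ = 33400 Hz): |f₂ − f₀| = 2u·f₀/(v + u) = 2 × 4 × 33400/337 ≈ 793 Hz.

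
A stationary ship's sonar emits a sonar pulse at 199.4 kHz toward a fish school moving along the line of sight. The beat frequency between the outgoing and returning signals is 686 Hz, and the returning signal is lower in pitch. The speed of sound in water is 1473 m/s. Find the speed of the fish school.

Double Doppler shift off a moving reflector: f₂ = f₀ · (v + u)/(v − u) (u > 0 toward emitter).
Returning signal is lower, so f₂ = f₀ − Δf = 199400 − 686 = 198714 Hz.
Rearranging, u = v · (f₂ − f₀)/(f₂ + f₀) = 1473 × -686/398114 ≈ -2.54 m/s.
So the fish school is moving at 2.54 m/s away from the emitter.

2.54 m/s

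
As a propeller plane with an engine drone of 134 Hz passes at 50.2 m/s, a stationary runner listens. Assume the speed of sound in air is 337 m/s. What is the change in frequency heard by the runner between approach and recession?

Approaching: f₁ = f · v/(v − v_s) = 134 × 337/286.8 ≈ 157.5 Hz.
Receding: f₂ = f · v/(v + v_s) = 134 × 337/387.2 ≈ 116.6 Hz.
Drop: f₁ − f₂ = 2f·v·v_s/(v² − v_s²) = 2 × 134 × 337 × 50.2/(337² − 50.2²) ≈ 40.8 Hz.

40.8 Hz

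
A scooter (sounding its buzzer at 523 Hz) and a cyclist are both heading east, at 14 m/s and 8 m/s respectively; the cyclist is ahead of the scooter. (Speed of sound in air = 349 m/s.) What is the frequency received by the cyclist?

The cyclist is ahead, so the scooter is moving toward it while the cyclist is moving away from the scooter.
With source approaching and observer receding, f' = f · (v − v_o)/(v − v_s).
f' = 523 × (349 − 8)/(349 − 14) = 523 × 341/335 ≈ 532 Hz.

532 Hz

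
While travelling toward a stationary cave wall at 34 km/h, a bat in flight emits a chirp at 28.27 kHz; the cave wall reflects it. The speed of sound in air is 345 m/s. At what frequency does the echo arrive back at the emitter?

29.9 kHz

34 km/h = 9.444 m/s.
The cave wall receives the sound from a moving source: f₁ = f₀ · v/(v − v_e) = 28.27 × 345/335.56 ≈ 29.1 kHz.
On the return leg the bat in flight is a moving observer: f₂ = f₁ · (v + v_e)/v = 29.1 × 354.44/345 ≈ 29.9 kHz.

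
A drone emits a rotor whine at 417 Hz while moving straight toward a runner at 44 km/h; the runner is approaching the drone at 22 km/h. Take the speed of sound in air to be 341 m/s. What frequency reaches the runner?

44 km/h = 12.22 m/s; 22 km/h = 6.111 m/s.
With source approaching and observer approaching, f' = f · (v + v_o)/(v − v_s).
f' = 417 × (341 + 6.111)/(341 − 12.22) = 417 × 347.11/328.78 ≈ 440 Hz.

440 Hz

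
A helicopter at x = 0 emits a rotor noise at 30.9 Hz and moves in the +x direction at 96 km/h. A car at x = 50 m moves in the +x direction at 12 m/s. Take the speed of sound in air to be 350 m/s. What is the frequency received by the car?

96 km/h = 26.67 m/s.
The observer lies on the +x side, so the source is heading toward the observer and the observer is heading away from the source.
With source approaching and observer receding, f' = f · (v − v_o)/(v − v_s).
f' = 30.9 × (350 − 12)/(350 − 26.67) = 30.9 × 338/323.33 ≈ 32.3 Hz.

32.3 Hz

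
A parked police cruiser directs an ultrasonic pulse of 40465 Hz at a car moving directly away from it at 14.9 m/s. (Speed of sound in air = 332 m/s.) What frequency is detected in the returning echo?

At the car (a moving observer), f₁ = f₀ · (v − u)/v = 40465 × 317.1/332 ≈ 38649 Hz.
The reflection then acts as a moving source: f₂ = f₁ · v/(v + u) ≈ 36989 Hz.

36989 Hz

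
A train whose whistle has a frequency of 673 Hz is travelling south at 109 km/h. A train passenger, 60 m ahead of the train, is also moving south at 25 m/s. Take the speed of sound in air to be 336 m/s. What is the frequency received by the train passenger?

685 Hz

109 km/h = 30.28 m/s.
The train passenger is ahead, so the train is moving toward it while the train passenger is moving away from the train.
General Doppler shift: f' = f · (v − v_o)/(v − v_s).
f' = 673 × (336 − 25)/(336 − 30.28) = 673 × 311/305.72 ≈ 685 Hz.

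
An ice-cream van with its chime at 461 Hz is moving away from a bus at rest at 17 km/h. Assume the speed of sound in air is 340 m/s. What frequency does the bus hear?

17 km/h = 4.722 m/s.
Moving source, stationary observer: f' = f · v/(v + v_s) since the source is receding.
f' = 461 × 340/(340 + 4.722) = 461 × 340/344.7 ≈ 455 Hz.

455 Hz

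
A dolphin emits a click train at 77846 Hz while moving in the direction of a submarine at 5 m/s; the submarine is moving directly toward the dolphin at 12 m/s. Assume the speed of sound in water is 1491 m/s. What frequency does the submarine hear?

General Doppler shift: f' = f · (v + v_o)/(v − v_s).
f' = 77846 × (1491 + 12)/(1491 − 5) = 77846 × 1503/1486 ≈ 78737 Hz.

78737 Hz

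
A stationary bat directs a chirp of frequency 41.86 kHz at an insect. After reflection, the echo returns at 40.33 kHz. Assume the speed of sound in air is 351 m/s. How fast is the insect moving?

6.5 m/s

Double Doppler shift off a moving reflector: f₂ = f₀ · (v + u)/(v − u) (u > 0 toward emitter).
Rearranging, u = v · (f₂ − f₀)/(f₂ + f₀) = 351 × -1.53/82.19 ≈ -6.5 m/s.
So the insect is moving at 6.5 m/s away from the emitter.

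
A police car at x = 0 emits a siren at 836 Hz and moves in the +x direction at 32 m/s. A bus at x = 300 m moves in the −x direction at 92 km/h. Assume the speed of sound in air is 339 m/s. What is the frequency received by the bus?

92 km/h = 25.56 m/s.
The observer lies on the +x side, so the source is heading toward the observer and the observer is heading toward the source.
Both move, so f' = f · (v + v_o)/(v − v_s).
f' = 836 × (339 + 25.56)/(339 − 32) = 836 × 364.56/307 ≈ 993 Hz.

993 Hz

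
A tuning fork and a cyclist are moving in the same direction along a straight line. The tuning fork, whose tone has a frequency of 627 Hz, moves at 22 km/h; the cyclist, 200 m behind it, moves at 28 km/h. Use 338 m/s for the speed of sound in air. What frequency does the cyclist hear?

22 km/h = 6.111 m/s; 28 km/h = 7.778 m/s.
The cyclist is behind, so the tuning fork is moving away from it while the cyclist is moving toward the tuning fork.
With source receding and observer approaching, f' = f · (v + v_o)/(v + v_s).
f' = 627 × (338 + 7.778)/(338 + 6.111) = 627 × 345.78/344.11 ≈ 630 Hz.

630 Hz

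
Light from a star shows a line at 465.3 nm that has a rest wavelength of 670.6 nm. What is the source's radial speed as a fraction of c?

λ'/λ₀ = 0.6939 < 1 (blueshift), so the source is approaching.
λ'/λ₀ = √((1 − β)/(1 + β)) for an approaching source ⇒ β = (1 − r²)/(1 + r²) with r = λ'/λ₀.
β = (1 − 0.4814)/(1 + 0.4814) ≈ 0.350.

0.350c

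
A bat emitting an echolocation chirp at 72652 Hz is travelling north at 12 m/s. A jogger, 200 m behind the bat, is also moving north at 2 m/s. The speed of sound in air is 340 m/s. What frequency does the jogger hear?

The jogger is behind, so the bat is moving away from it while the jogger is moving toward the bat.
General Doppler shift: f' = f · (v + v_o)/(v + v_s).
f' = 72652 × (340 + 2)/(340 + 12) = 72652 × 342/352 ≈ 70588 Hz.

70588 Hz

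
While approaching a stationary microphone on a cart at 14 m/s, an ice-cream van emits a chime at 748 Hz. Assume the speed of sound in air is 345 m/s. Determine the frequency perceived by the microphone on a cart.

With the source moving toward a stationary observer, f' = f · v/(v − v_s).
f' = 748 × 345/(345 − 14) = 748 × 345/331 ≈ 780 Hz.

780 Hz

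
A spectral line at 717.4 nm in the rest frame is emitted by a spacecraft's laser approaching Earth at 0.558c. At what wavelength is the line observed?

382.1 nm

Relativistic Doppler for wavelength: λ' = λ₀ · √((1 − β)/(1 + β)).
λ' = 717.4 × √(0.4420/1.5580) = 717.4 × 0.53263 ≈ 382.1 nm.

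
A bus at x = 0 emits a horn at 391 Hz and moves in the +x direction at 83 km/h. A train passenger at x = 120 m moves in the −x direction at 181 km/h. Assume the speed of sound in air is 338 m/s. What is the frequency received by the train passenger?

83 km/h = 23.06 m/s; 181 km/h = 50.28 m/s.
The observer lies on the +x side, so the source is heading toward the observer and the observer is heading toward the source.
General Doppler shift: f' = f · (v + v_o)/(v − v_s).
f' = 391 × (338 + 50.28)/(338 − 23.06) = 391 × 388.28/314.94 ≈ 482 Hz.

482 Hz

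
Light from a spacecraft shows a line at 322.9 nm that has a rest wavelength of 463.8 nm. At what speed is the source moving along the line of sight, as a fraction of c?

λ'/λ₀ = 0.6962 < 1 (blueshift), so the source is approaching.
λ'/λ₀ = √((1 − β)/(1 + β)) for an approaching source ⇒ β = (1 − r²)/(1 + r²) with r = λ'/λ₀.
β = (1 − 0.4847)/(1 + 0.4847) ≈ 0.347.

0.347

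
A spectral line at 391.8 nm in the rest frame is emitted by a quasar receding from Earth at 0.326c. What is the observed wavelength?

Relativistic Doppler for wavelength: λ' = λ₀ · √((1 + β)/(1 − β)).
λ' = 391.8 × √(1.3260/0.6740) = 391.8 × 1.40263 ≈ 549.5 nm.

549.5 nm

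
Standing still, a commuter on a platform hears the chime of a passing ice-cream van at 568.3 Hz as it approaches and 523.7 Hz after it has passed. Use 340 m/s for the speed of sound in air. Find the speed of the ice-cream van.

13.9 m/s

f₁/f₂ = (v + v_s)/(v − v_s), so v_s = v · (f₁ − f₂)/(f₁ + f₂).
v_s = 340 × (568.3 − 523.7)/(568.3 + 523.7) = 340 × 44.6/1092.0 ≈ 13.9 m/s.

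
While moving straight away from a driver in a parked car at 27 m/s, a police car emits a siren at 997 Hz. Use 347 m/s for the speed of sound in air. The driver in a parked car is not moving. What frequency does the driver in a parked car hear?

Only the source moves, away from the listener, so f' = f · v/(v + v_s).
f' = 997 × 347/(347 + 27) = 997 × 347/374 ≈ 925 Hz.

925 Hz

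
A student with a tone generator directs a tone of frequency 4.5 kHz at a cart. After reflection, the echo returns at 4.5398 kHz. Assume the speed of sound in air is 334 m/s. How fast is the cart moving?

Double Doppler shift off a moving reflector: f₂ = f₀ · (v + u)/(v − u) (u > 0 toward emitter).
Rearranging, u = v · (f₂ − f₀)/(f₂ + f₀) = 334 × 0.0398/9.0398 ≈ 1.47 m/s.
So the cart is moving at 1.47 m/s toward the emitter.

1.47 m/s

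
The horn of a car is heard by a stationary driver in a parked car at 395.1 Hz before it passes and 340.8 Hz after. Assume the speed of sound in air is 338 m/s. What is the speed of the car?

f₁/f₂ = (v + v_s)/(v − v_s), so v_s = v · (f₁ − f₂)/(f₁ + f₂).
v_s = 338 × (395.1 − 340.8)/(395.1 + 340.8) = 338 × 54.3/735.9 ≈ 24.9 m/s.

24.9 m/s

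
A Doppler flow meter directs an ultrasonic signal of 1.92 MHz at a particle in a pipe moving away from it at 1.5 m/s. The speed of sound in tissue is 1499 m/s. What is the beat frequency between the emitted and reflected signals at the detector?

The particle in a pipe first receives the wave as a moving observer: f₁ = f₀ · (v − u)/v = 1.92 × (1499 − 1.5)/1499 ≈ 1.91808 MHz.
The reflection then acts as a moving source: f₂ = f₁ · v/(v + u) ≈ 1.91616 MHz.
Equivalently f₂ = f₀ · (v − u)/(v + u).
Beat frequency (with f₀ = 1920000 Hz): |f₂ − f₀| = 2u·f₀/(v + u) = 2 × 1.5 × 1920000/1500.5 ≈ 3839 Hz.

3839 Hz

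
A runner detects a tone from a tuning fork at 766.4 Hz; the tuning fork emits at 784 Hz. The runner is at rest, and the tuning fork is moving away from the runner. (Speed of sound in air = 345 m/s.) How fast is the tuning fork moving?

7.9 m/s

f' = f · v/(v + v_s) ⇒ v_s = v · |1 − f/f'|.
v_s = 345 × |1 − 784/766.4| = 345 × 0.02296 ≈ 7.9 m/s.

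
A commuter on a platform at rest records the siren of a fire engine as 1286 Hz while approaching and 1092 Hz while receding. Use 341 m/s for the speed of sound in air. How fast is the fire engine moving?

28 m/s

f₁/f₂ = (v + v_s)/(v − v_s), so v_s = v · (f₁ − f₂)/(f₁ + f₂).
v_s = 341 × (1286 − 1092)/(1286 + 1092) = 341 × 194/2378 ≈ 28 m/s.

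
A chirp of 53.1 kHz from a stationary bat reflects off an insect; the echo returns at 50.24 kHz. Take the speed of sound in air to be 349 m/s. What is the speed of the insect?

9.7 m/s

Double Doppler shift off a moving reflector: f₂ = f₀ · (v + u)/(v − u) (u > 0 toward emitter).
Rearranging, u = v · (f₂ − f₀)/(f₂ + f₀) = 349 × -2.86/103.34 ≈ -9.7 m/s.
So the insect is moving at 9.7 m/s away from the emitter.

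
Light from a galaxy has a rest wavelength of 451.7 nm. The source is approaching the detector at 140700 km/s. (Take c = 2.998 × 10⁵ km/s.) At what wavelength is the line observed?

271.5 nm

β = v/c = 140700/299800 = 0.4693.
Relativistic Doppler for wavelength: λ' = λ₀ · √((1 − β)/(1 + β)).
λ' = 451.7 × √(0.5307/1.4693) = 451.7 × 0.60098 ≈ 271.5 nm.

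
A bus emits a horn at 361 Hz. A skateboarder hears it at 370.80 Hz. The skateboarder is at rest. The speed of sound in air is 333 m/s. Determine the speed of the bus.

8.8 m/s

f' > f, so the bus is approaching.
f' = f · v/(v − v_s) ⇒ v_s = v · |1 − f/f'|.
v_s = 333 × |1 − 361/370.80| = 333 × 0.02643 ≈ 8.8 m/s.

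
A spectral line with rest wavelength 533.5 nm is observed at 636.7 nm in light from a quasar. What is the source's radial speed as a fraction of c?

λ'/λ₀ = 1.1934 > 1 (redshift), so the source is receding.
λ'/λ₀ = √((1 + β)/(1 − β)) for a receding source ⇒ β = (r² − 1)/(r² + 1) with r = λ'/λ₀.
β = (1.4243 − 1)/(1.4243 + 1) ≈ 0.175.

0.175c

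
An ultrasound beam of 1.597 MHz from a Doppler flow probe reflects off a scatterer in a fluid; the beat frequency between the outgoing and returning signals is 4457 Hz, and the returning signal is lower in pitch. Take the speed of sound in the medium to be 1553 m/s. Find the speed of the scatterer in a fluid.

Double Doppler shift off a moving reflector: f₂ = f₀ · (v + u)/(v − u) (u > 0 toward emitter).
Returning signal is lower, so f₂ = f₀ − Δf = 1597000 − 4457 = 1592543 Hz.
Rearranging, u = v · (f₂ − f₀)/(f₂ + f₀) = 1553 × -4457/3189543 ≈ -2.17 m/s.
So the scatterer in a fluid is moving at 2.17 m/s away from the emitter.

2.17 m/s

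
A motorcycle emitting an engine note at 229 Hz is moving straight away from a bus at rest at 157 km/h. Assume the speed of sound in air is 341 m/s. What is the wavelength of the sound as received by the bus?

1.68 m

157 km/h = 43.61 m/s.
Only the source moves, away from the listener, so f' = f · v/(v + v_s).
f' = 229 × 341/(341 + 43.61) ≈ 203 Hz.
λ' = v/f' = 341/203.034 ≈ 1.68 m.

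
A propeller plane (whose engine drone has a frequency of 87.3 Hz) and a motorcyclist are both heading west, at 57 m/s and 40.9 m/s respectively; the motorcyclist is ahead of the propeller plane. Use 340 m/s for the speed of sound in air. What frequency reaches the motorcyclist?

92 Hz

The motorcyclist is ahead, so the propeller plane is moving toward it while the motorcyclist is moving away from the propeller plane.
With source approaching and observer receding, f' = f · (v − v_o)/(v − v_s).
f' = 87.3 × (340 − 40.9)/(340 − 57) = 87.3 × 299.1/283 ≈ 92 Hz.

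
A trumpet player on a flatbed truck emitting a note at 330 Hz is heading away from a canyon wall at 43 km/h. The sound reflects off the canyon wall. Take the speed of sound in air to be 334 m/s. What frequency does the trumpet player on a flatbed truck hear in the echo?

307 Hz

43 km/h = 11.94 m/s.
The canyon wall receives the sound from a moving source: f₁ = f₀ · v/(v + v_e) = 330 × 334/345.94 ≈ 319 Hz.
On the return leg the trumpet player on a flatbed truck is a moving observer: f₂ = f₁ · (v − v_e)/v = 319 × 322.06/334 ≈ 307 Hz.
Equivalently f₂ = f₀ · (v − v_e)/(v + v_e).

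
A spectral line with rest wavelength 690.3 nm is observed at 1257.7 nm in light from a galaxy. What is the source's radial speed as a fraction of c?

0.537c

λ'/λ₀ = 1.8220 > 1 (redshift), so the source is receding.
λ'/λ₀ = √((1 + β)/(1 − β)) for a receding source ⇒ β = (r² − 1)/(r² + 1) with r = λ'/λ₀.
β = (3.3195 − 1)/(3.3195 + 1) ≈ 0.537.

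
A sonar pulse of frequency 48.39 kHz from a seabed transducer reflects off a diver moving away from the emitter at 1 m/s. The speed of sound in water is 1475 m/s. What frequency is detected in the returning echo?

The diver first receives the wave as a moving observer: f₁ = f₀ · (v − u)/v = 48.39 × (1475 − 1)/1475 ≈ 48.4 kHz.
On reflection it acts as a source moving away from the stationary detector: f₂ = f₁ · v/(v + u) = 48.4 × 1475/1476 ≈ 48.3 kHz.
Equivalently f₂ = f₀ · (v − u)/(v + u).

48.3 kHz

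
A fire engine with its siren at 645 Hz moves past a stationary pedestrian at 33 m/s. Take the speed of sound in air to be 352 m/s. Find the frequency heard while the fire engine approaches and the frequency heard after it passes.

712 Hz approaching; 590 Hz receding

Approaching: f₁ = f · v/(v − v_s) = 645 × 352/319 ≈ 712 Hz.
Receding: f₂ = f · v/(v + v_s) = 645 × 352/385 ≈ 590 Hz.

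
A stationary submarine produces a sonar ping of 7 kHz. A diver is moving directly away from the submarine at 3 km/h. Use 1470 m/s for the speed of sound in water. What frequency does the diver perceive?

7.00 kHz

3 km/h = 0.8333 m/s.
Moving observer, stationary source: f' = f · (v − v_o)/v.
f' = 7 × (1470 − 0.8333)/1470 = 7 × 1469.2/1470 ≈ 7.00 kHz.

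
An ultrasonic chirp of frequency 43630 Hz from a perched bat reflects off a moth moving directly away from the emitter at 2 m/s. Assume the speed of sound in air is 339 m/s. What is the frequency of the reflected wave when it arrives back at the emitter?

43118 Hz

The moth first receives the wave as a moving observer: f₁ = f₀ · (v − u)/v = 43630 × (339 − 2)/339 ≈ 43373 Hz.
On reflection it acts as a source moving away from the stationary detector: f₂ = f₁ · v/(v + u) = 43373 × 339/341 ≈ 43118 Hz.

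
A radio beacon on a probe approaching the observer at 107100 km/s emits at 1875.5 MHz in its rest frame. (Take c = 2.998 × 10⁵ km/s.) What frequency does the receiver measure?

β = v/c = 107100/299800 = 0.3572.
Relativistic Doppler for frequency: f' = f₀ · √((1 + β)/(1 − β)).
f' = 1875.5 × √(1.3572/0.6428) = 1875.5 × 1.45313 ≈ 2725.3 MHz.

2725.3 MHz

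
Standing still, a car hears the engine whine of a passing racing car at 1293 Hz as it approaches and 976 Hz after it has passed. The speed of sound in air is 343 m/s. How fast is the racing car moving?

48 m/s

f₁/f₂ = (v + v_s)/(v − v_s), so v_s = v · (f₁ − f₂)/(f₁ + f₂).
v_s = 343 × (1293 − 976)/(1293 + 976) = 343 × 317/2269 ≈ 48 m/s.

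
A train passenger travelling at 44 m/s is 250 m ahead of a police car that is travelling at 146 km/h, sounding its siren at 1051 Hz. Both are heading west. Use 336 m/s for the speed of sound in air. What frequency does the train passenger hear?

146 km/h = 40.56 m/s.
The train passenger is ahead, so the police car is moving toward it while the train passenger is moving away from the police car.
With source approaching and observer receding, f' = f · (v − v_o)/(v − v_s).
f' = 1051 × (336 − 44)/(336 − 40.56) = 1051 × 292/295.44 ≈ 1039 Hz.

1039 Hz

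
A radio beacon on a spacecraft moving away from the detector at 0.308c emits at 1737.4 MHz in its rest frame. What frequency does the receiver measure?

Relativistic Doppler for frequency: f' = f₀ · √((1 − β)/(1 + β)).
f' = 1737.4 × √(0.6920/1.3080) = 1737.4 × 0.72736 ≈ 1263.7 MHz.

1263.7 MHz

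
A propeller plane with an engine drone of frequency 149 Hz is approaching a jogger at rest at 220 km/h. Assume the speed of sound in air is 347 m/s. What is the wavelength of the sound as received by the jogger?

220 km/h = 61.11 m/s.
With the source moving toward a stationary observer, f' = f · v/(v − v_s).
f' = 149 × 347/(347 − 61.11) ≈ 181 Hz.
λ' = v/f' = 347/180.85 ≈ 1.92 m.

1.92 m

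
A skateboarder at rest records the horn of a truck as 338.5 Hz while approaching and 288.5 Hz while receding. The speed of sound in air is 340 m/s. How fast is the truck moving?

27 m/s

f₁/f₂ = (v + v_s)/(v − v_s), so v_s = v · (f₁ − f₂)/(f₁ + f₂).
v_s = 340 × (338.5 − 288.5)/(338.5 + 288.5) = 340 × 50.0/627.0 ≈ 27 m/s.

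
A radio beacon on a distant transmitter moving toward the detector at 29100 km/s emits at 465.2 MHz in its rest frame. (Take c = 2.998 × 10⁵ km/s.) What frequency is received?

512.8 MHz

β = v/c = 29100/299800 = 0.0971.
Relativistic Doppler for frequency: f' = f₀ · √((1 + β)/(1 − β)).
f' = 465.2 × √(1.0971/0.9029) = 465.2 × 1.10227 ≈ 512.8 MHz.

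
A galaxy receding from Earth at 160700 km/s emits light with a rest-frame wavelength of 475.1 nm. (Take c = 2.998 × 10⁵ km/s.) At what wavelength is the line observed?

864.4 nm

β = v/c = 160700/299800 = 0.5360.
Relativistic Doppler for wavelength: λ' = λ₀ · √((1 + β)/(1 − β)).
λ' = 475.1 × √(1.5360/0.4640) = 475.1 × 1.81950 ≈ 864.4 nm.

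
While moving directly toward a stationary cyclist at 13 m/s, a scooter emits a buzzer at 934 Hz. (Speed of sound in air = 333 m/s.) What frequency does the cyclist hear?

972 Hz

With the source moving toward a stationary observer, f' = f · v/(v − v_s).
f' = 934 × 333/(333 − 13) = 934 × 333/320 ≈ 972 Hz.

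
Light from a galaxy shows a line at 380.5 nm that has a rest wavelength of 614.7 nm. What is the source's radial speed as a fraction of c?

λ'/λ₀ = 0.6190 < 1 (blueshift), so the source is approaching.
λ'/λ₀ = √((1 − β)/(1 + β)) for an approaching source ⇒ β = (1 − r²)/(1 + r²) with r = λ'/λ₀.
β = (1 − 0.3832)/(1 + 0.3832) ≈ 0.446.

0.446c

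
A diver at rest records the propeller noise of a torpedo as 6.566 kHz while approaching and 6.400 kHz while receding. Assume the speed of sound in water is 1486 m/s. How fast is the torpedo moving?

19.0 m/s

f₁/f₂ = (v + v_s)/(v − v_s), so v_s = v · (f₁ − f₂)/(f₁ + f₂).
v_s = 1486 × (6.566 − 6.400)/(6.566 + 6.400) = 1486 × 0.166/12.966 ≈ 19.0 m/s.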